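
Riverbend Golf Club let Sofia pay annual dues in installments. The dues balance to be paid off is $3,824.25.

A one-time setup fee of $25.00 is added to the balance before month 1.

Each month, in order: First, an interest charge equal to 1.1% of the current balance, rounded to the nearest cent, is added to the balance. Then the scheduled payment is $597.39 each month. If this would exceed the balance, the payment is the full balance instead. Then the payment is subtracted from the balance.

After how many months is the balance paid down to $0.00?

Month 1: opening $3,849.25; interest $42.34 → $3,891.59; payment $597.39; balance $3,294.20
Month 2: opening $3,294.20; interest $36.24 → $3,330.44; payment $597.39; balance $2,733.05
Month 3: opening $2,733.05; interest $30.06 → $2,763.11; payment $597.39; balance $2,165.72
Month 4: opening $2,165.72; interest $23.82 → $2,189.54; payment $597.39; balance $1,592.15
Month 5: opening $1,592.15; interest $17.51 → $1,609.66; payment $597.39; balance $1,012.27
Month 6: opening $1,012.27; interest $11.13 → $1,023.40; payment $597.39; balance $426.01
Month 7: opening $426.01; interest $4.69 → $430.70; payment $430.70; balance $0.00
Balance reaches $0.00 in month 7.

7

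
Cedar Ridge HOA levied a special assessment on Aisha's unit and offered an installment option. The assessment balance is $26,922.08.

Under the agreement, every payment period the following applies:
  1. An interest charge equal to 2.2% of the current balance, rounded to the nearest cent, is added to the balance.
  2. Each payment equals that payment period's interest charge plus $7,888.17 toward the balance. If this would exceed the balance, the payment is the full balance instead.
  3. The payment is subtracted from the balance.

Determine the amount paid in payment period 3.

# | Opening | Interest | Payment | End bal
1 | $26,922.08 | $592.29 | $8,480.46 | $19,033.91
2 | $19,033.91 | $418.75 | $8,306.92 | $11,145.74
3 | $11,145.74 | $245.21 | $8,133.38 | $3,257.57

$8,133.38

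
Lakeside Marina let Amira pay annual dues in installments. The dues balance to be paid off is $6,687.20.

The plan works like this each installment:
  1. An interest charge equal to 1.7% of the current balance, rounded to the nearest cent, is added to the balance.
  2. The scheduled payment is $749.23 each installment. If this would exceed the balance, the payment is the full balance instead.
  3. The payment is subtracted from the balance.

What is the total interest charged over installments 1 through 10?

$627.92

Installment 1: opening $6,687.20; interest $113.68 → $6,800.88; payment $749.23; balance $6,051.65
Installment 2: opening $6,051.65; interest $102.88 → $6,154.53; payment $749.23; balance $5,405.30
Installment 3: opening $5,405.30; interest $91.89 → $5,497.19; payment $749.23; balance $4,747.96
Installment 4: opening $4,747.96; interest $80.72 → $4,828.68; payment $749.23; balance $4,079.45
Installment 5: opening $4,079.45; interest $69.35 → $4,148.80; payment $749.23; balance $3,399.57
Installment 6: opening $3,399.57; interest $57.79 → $3,457.36; payment $749.23; balance $2,708.13
Installment 7: opening $2,708.13; interest $46.04 → $2,754.17; payment $749.23; balance $2,004.94
Installment 8: opening $2,004.94; interest $34.08 → $2,039.02; payment $749.23; balance $1,289.79
Installment 9: opening $1,289.79; interest $21.93 → $1,311.72; payment $749.23; balance $562.49
Installment 10: opening $562.49; interest $9.56 → $572.05; payment $572.05; balance $0.00
Total interest: $113.68 + $102.88 + $91.89 + $80.72 + $69.35 + $57.79 + $46.04 + $34.08 + $21.93 + $9.56 = $627.92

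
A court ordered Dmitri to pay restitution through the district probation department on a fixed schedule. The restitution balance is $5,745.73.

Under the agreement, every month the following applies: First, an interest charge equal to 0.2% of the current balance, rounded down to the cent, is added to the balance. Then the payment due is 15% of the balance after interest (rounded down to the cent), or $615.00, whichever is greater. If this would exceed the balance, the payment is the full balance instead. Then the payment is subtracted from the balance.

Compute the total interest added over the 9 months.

Month 1: opening $5,745.73; interest $11.49 → $5,757.22; payment $863.58; balance $4,893.64
Month 2: opening $4,893.64; interest $9.78 → $4,903.42; payment $735.51; balance $4,167.91
Month 3: opening $4,167.91; interest $8.33 → $4,176.24; payment $626.43; balance $3,549.81
Month 4: opening $3,549.81; interest $7.09 → $3,556.90; payment $615.00; balance $2,941.90
Month 5: opening $2,941.90; interest $5.88 → $2,947.78; payment $615.00; balance $2,332.78
Month 6: opening $2,332.78; interest $4.66 → $2,337.44; payment $615.00; balance $1,722.44
Month 7: opening $1,722.44; interest $3.44 → $1,725.88; payment $615.00; balance $1,110.88
Month 8: opening $1,110.88; interest $2.22 → $1,113.10; payment $615.00; balance $498.10
Month 9: opening $498.10; interest $0.99 → $499.09; payment $499.09; balance $0.00
Total interest: $11.49 + $9.78 + $8.33 + $7.09 + $5.88 + $4.66 + $3.44 + $2.22 + $0.99 = $53.88

$53.88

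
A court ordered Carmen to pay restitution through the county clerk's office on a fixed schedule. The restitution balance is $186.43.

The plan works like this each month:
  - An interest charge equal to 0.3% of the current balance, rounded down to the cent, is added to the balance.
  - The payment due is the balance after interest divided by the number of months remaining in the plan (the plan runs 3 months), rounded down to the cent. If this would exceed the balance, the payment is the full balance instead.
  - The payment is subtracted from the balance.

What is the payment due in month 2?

$62.51

Month 1: $186.43 +$0.55 interest = $186.98; pay $62.32 → $124.66
Month 2: $124.66 +$0.37 interest = $125.03; pay $62.51 → $62.52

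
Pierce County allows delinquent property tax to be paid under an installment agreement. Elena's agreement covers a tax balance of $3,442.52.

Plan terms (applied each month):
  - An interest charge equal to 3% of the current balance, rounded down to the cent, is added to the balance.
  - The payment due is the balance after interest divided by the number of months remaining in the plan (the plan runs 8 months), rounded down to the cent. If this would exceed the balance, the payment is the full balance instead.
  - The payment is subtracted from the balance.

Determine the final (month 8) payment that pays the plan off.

$545.10

# | Opening | Interest | Payment | End bal
1 | $3,442.52 | $103.27 | $443.22 | $3,102.57
2 | $3,102.57 | $93.07 | $456.52 | $2,739.12
3 | $2,739.12 | $82.17 | $470.21 | $2,351.08
4 | $2,351.08 | $70.53 | $484.32 | $1,937.29
5 | $1,937.29 | $58.11 | $498.85 | $1,496.55
6 | $1,496.55 | $44.89 | $513.81 | $1,027.63
7 | $1,027.63 | $30.82 | $529.22 | $529.23
8 | $529.23 | $15.87 | $545.10 | $0.00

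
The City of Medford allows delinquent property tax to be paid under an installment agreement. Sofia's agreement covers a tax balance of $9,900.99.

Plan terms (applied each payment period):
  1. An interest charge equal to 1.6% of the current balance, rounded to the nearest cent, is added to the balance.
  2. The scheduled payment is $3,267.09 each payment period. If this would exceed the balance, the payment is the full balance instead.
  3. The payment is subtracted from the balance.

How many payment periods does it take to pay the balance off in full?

Payment period 1: $9,900.99 +$158.42 interest = $10,059.41; pay $3,267.09 → $6,792.32
Payment period 2: $6,792.32 +$108.68 interest = $6,901.00; pay $3,267.09 → $3,633.91
Payment period 3: $3,633.91 +$58.14 interest = $3,692.05; pay $3,267.09 → $424.96
Payment period 4: $424.96 +$6.80 interest = $431.76; pay $431.76 → $0.00
Balance reaches $0.00 in payment period 4.

4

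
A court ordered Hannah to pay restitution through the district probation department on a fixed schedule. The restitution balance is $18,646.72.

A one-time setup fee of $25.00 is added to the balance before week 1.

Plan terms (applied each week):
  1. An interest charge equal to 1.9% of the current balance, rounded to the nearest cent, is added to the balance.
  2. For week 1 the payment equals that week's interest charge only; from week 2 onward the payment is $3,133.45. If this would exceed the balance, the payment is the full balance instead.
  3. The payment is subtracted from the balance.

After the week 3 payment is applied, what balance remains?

$13,061.55

# | Opening | Interest | Payment | End bal
1 | $18,671.72 | $354.76 | $354.76 | $18,671.72
2 | $18,671.72 | $354.76 | $3,133.45 | $15,893.03
3 | $15,893.03 | $301.97 | $3,133.45 | $13,061.55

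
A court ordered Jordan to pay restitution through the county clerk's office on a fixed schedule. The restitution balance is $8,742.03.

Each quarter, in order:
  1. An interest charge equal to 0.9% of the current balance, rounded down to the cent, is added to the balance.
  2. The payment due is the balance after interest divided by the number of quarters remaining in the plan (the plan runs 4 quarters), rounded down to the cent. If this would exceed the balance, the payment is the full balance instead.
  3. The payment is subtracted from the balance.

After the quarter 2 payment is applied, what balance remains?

# | Opening | Interest | Payment | End bal
1 | $8,742.03 | $78.67 | $2,205.17 | $6,615.53
2 | $6,615.53 | $59.53 | $2,225.02 | $4,450.04

$4,450.04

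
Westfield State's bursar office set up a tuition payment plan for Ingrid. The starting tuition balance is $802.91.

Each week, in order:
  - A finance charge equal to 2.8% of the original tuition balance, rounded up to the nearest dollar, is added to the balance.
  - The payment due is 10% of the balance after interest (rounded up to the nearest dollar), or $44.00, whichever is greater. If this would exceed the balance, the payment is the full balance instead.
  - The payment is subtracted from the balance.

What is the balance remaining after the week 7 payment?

$489.91

# | Opening | Interest | Payment | End bal
1 | $802.91 | $23.00 | $83.00 | $742.91
2 | $742.91 | $23.00 | $77.00 | $688.91
3 | $688.91 | $23.00 | $72.00 | $639.91
4 | $639.91 | $23.00 | $67.00 | $595.91
5 | $595.91 | $23.00 | $62.00 | $556.91
6 | $556.91 | $23.00 | $58.00 | $521.91
7 | $521.91 | $23.00 | $55.00 | $489.91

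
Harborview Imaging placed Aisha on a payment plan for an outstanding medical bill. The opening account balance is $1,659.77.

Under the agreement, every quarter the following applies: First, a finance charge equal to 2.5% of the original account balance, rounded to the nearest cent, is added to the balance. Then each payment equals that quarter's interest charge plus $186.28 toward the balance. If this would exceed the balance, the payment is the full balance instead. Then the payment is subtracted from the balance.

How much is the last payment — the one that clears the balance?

$211.02

# | Opening | Interest | Payment | End bal
1 | $1,659.77 | $41.49 | $227.77 | $1,473.49
2 | $1,473.49 | $41.49 | $227.77 | $1,287.21
3 | $1,287.21 | $41.49 | $227.77 | $1,100.93
4 | $1,100.93 | $41.49 | $227.77 | $914.65
5 | $914.65 | $41.49 | $227.77 | $728.37
6 | $728.37 | $41.49 | $227.77 | $542.09
7 | $542.09 | $41.49 | $227.77 | $355.81
8 | $355.81 | $41.49 | $227.77 | $169.53
9 | $169.53 | $41.49 | $211.02 | $0.00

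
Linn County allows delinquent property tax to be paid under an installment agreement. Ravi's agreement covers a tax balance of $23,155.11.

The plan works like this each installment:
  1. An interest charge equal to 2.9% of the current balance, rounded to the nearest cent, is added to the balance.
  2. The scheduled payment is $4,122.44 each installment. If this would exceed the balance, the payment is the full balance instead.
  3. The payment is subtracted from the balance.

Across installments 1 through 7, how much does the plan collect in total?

Installment 1: opening $23,155.11; interest $671.50 → $23,826.61; payment $4,122.44; balance $19,704.17
Installment 2: opening $19,704.17; interest $571.42 → $20,275.59; payment $4,122.44; balance $16,153.15
Installment 3: opening $16,153.15; interest $468.44 → $16,621.59; payment $4,122.44; balance $12,499.15
Installment 4: opening $12,499.15; interest $362.48 → $12,861.63; payment $4,122.44; balance $8,739.19
Installment 5: opening $8,739.19; interest $253.44 → $8,992.63; payment $4,122.44; balance $4,870.19
Installment 6: opening $4,870.19; interest $141.24 → $5,011.43; payment $4,122.44; balance $888.99
Installment 7: opening $888.99; interest $25.78 → $914.77; payment $914.77; balance $0.00
Total paid: $25,649.41

$25,649.41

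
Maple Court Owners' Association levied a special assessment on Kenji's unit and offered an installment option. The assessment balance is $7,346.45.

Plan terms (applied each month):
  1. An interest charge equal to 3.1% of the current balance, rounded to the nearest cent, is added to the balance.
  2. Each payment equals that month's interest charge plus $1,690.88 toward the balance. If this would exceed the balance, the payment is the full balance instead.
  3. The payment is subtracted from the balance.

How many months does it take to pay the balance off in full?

Month 1: opening $7,346.45; interest $227.74 → $7,574.19; payment $1,918.62; balance $5,655.57
Month 2: opening $5,655.57; interest $175.32 → $5,830.89; payment $1,866.20; balance $3,964.69
Month 3: opening $3,964.69; interest $122.91 → $4,087.60; payment $1,813.79; balance $2,273.81
Month 4: opening $2,273.81; interest $70.49 → $2,344.30; payment $1,761.37; balance $582.93
Month 5: opening $582.93; interest $18.07 → $601.00; payment $601.00; balance $0.00
Balance reaches $0.00 in month 5.

5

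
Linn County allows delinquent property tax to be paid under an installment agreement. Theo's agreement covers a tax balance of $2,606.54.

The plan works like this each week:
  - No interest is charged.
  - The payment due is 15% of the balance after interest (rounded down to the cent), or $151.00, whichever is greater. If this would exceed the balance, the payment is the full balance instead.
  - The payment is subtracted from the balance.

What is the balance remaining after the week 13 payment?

$0.00

Week 1: $2,606.54 − $390.98 → $2,215.56
Week 2: $2,215.56 − $332.33 → $1,883.23
Week 3: $1,883.23 − $282.48 → $1,600.75
Week 4: $1,600.75 − $240.11 → $1,360.64
Week 5: $1,360.64 − $204.09 → $1,156.55
Week 6: $1,156.55 − $173.48 → $983.07
Week 7: $983.07 − $151.00 → $832.07
Week 8: $832.07 − $151.00 → $681.07
Week 9: $681.07 − $151.00 → $530.07
Week 10: $530.07 − $151.00 → $379.07
Week 11: $379.07 − $151.00 → $228.07
Week 12: $228.07 − $151.00 → $77.07
Week 13: $77.07 − $77.07 → $0.00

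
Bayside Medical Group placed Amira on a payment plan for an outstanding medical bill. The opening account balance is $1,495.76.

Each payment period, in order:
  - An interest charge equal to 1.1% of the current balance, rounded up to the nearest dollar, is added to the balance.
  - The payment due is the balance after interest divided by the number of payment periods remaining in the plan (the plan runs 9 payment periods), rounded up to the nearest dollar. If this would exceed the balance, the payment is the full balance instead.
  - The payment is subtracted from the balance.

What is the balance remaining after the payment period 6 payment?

$532.76

Payment period 1: opening $1,495.76; interest $17.00 → $1,512.76; payment $169.00; balance $1,343.76
Payment period 2: opening $1,343.76; interest $15.00 → $1,358.76; payment $170.00; balance $1,188.76
Payment period 3: opening $1,188.76; interest $14.00 → $1,202.76; payment $172.00; balance $1,030.76
Payment period 4: opening $1,030.76; interest $12.00 → $1,042.76; payment $174.00; balance $868.76
Payment period 5: opening $868.76; interest $10.00 → $878.76; payment $176.00; balance $702.76
Payment period 6: opening $702.76; interest $8.00 → $710.76; payment $178.00; balance $532.76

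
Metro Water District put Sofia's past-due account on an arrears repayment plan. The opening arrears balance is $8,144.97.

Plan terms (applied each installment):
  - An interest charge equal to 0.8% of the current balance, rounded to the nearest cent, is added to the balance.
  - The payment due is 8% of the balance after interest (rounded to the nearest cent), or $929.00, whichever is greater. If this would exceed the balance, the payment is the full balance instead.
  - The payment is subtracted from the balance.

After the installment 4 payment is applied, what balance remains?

$4,647.92

Installment 1: opening $8,144.97; interest $65.16 → $8,210.13; payment $929.00; balance $7,281.13
Installment 2: opening $7,281.13; interest $58.25 → $7,339.38; payment $929.00; balance $6,410.38
Installment 3: opening $6,410.38; interest $51.28 → $6,461.66; payment $929.00; balance $5,532.66
Installment 4: opening $5,532.66; interest $44.26 → $5,576.92; payment $929.00; balance $4,647.92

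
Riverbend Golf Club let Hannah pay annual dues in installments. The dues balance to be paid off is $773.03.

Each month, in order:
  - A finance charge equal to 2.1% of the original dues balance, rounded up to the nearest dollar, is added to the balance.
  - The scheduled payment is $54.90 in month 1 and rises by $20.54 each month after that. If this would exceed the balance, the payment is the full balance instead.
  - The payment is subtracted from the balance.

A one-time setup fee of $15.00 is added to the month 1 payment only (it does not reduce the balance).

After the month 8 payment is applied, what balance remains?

$0.00

Month 1: opening $773.03; interest $17.00 → $790.03; payment $54.90 (+ $15.00 fee); balance $735.13
Month 2: opening $735.13; interest $17.00 → $752.13; payment $75.44; balance $676.69
Month 3: opening $676.69; interest $17.00 → $693.69; payment $95.98; balance $597.71
Month 4: opening $597.71; interest $17.00 → $614.71; payment $116.52; balance $498.19
Month 5: opening $498.19; interest $17.00 → $515.19; payment $137.06; balance $378.13
Month 6: opening $378.13; interest $17.00 → $395.13; payment $157.60; balance $237.53
Month 7: opening $237.53; interest $17.00 → $254.53; payment $178.14; balance $76.39
Month 8: opening $76.39; interest $17.00 → $93.39; payment $93.39; balance $0.00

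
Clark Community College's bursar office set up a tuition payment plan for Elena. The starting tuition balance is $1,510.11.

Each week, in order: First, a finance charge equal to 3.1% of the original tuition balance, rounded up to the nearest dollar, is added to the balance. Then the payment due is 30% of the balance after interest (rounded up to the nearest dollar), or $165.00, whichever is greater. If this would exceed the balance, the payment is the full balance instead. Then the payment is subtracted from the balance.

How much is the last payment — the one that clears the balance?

$138.11

Week 1: opening $1,510.11; interest $47.00 → $1,557.11; payment $468.00; balance $1,089.11
Week 2: opening $1,089.11; interest $47.00 → $1,136.11; payment $341.00; balance $795.11
Week 3: opening $795.11; interest $47.00 → $842.11; payment $253.00; balance $589.11
Week 4: opening $589.11; interest $47.00 → $636.11; payment $191.00; balance $445.11
Week 5: opening $445.11; interest $47.00 → $492.11; payment $165.00; balance $327.11
Week 6: opening $327.11; interest $47.00 → $374.11; payment $165.00; balance $209.11
Week 7: opening $209.11; interest $47.00 → $256.11; payment $165.00; balance $91.11
Week 8: opening $91.11; interest $47.00 → $138.11; payment $138.11; balance $0.00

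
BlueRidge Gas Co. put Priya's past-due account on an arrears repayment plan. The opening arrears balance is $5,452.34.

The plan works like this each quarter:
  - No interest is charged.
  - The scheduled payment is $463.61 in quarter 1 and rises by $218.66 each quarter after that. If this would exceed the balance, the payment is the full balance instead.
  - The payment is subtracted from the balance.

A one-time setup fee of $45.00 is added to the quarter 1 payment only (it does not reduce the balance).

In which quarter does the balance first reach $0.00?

# | Opening | Payment | Fee | End bal
1 | $5,452.34 | $463.61 | $45.00 | $4,988.73
2 | $4,988.73 | $682.27 | — | $4,306.46
3 | $4,306.46 | $900.93 | — | $3,405.53
4 | $3,405.53 | $1,119.59 | — | $2,285.94
5 | $2,285.94 | $1,338.25 | — | $947.69
6 | $947.69 | $947.69 | — | $0.00
Balance reaches $0.00 in quarter 6.

6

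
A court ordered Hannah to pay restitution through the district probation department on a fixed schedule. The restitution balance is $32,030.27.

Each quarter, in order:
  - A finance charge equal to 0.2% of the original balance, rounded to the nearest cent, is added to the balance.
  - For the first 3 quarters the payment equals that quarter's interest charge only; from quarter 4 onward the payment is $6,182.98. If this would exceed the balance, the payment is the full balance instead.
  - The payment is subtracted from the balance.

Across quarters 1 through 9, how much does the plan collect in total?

$32,606.81

Quarter 1: $32,030.27 +$64.06 interest = $32,094.33; pay $64.06 → $32,030.27
Quarter 2: $32,030.27 +$64.06 interest = $32,094.33; pay $64.06 → $32,030.27
Quarter 3: $32,030.27 +$64.06 interest = $32,094.33; pay $64.06 → $32,030.27
Quarter 4: $32,030.27 +$64.06 interest = $32,094.33; pay $6,182.98 → $25,911.35
Quarter 5: $25,911.35 +$64.06 interest = $25,975.41; pay $6,182.98 → $19,792.43
Quarter 6: $19,792.43 +$64.06 interest = $19,856.49; pay $6,182.98 → $13,673.51
Quarter 7: $13,673.51 +$64.06 interest = $13,737.57; pay $6,182.98 → $7,554.59
Quarter 8: $7,554.59 +$64.06 interest = $7,618.65; pay $6,182.98 → $1,435.67
Quarter 9: $1,435.67 +$64.06 interest = $1,499.73; pay $1,499.73 → $0.00
Total paid: $32,606.81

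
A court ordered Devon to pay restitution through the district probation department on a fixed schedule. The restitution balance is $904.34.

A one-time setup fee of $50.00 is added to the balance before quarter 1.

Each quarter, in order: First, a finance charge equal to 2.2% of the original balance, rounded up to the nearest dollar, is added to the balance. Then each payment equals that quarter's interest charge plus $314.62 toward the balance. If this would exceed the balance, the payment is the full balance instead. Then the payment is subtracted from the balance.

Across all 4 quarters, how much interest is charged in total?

$80.00

# | Opening | Interest | Payment | End bal
1 | $954.34 | $20.00 | $334.62 | $639.72
2 | $639.72 | $20.00 | $334.62 | $325.10
3 | $325.10 | $20.00 | $334.62 | $10.48
4 | $10.48 | $20.00 | $30.48 | $0.00
Total interest: $20.00 + $20.00 + $20.00 + $20.00 = $80.00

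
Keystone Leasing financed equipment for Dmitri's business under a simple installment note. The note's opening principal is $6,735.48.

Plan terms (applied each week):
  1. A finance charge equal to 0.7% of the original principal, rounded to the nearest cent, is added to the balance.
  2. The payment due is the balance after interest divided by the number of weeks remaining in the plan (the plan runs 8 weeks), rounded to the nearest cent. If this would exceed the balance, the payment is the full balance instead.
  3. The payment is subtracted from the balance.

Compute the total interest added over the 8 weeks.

Week 1: opening $6,735.48; interest $47.15 → $6,782.63; payment $847.83; balance $5,934.80
Week 2: opening $5,934.80; interest $47.15 → $5,981.95; payment $854.56; balance $5,127.39
Week 3: opening $5,127.39; interest $47.15 → $5,174.54; payment $862.42; balance $4,312.12
Week 4: opening $4,312.12; interest $47.15 → $4,359.27; payment $871.85; balance $3,487.42
Week 5: opening $3,487.42; interest $47.15 → $3,534.57; payment $883.64; balance $2,650.93
Week 6: opening $2,650.93; interest $47.15 → $2,698.08; payment $899.36; balance $1,798.72
Week 7: opening $1,798.72; interest $47.15 → $1,845.87; payment $922.94; balance $922.93
Week 8: opening $922.93; interest $47.15 → $970.08; payment $970.08; balance $0.00
Total interest: $47.15 + $47.15 + $47.15 + $47.15 + $47.15 + $47.15 + $47.15 + $47.15 = $377.20

$377.20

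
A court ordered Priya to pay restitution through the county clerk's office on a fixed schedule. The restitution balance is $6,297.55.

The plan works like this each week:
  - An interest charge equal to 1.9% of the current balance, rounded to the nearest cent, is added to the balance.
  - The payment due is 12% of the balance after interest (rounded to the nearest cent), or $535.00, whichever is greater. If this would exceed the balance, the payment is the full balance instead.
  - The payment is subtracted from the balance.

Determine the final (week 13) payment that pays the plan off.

Week 1: opening $6,297.55; interest $119.65 → $6,417.20; payment $770.06; balance $5,647.14
Week 2: opening $5,647.14; interest $107.30 → $5,754.44; payment $690.53; balance $5,063.91
Week 3: opening $5,063.91; interest $96.21 → $5,160.12; payment $619.21; balance $4,540.91
Week 4: opening $4,540.91; interest $86.28 → $4,627.19; payment $555.26; balance $4,071.93
Week 5: opening $4,071.93; interest $77.37 → $4,149.30; payment $535.00; balance $3,614.30
Week 6: opening $3,614.30; interest $68.67 → $3,682.97; payment $535.00; balance $3,147.97
Week 7: opening $3,147.97; interest $59.81 → $3,207.78; payment $535.00; balance $2,672.78
Week 8: opening $2,672.78; interest $50.78 → $2,723.56; payment $535.00; balance $2,188.56
Week 9: opening $2,188.56; interest $41.58 → $2,230.14; payment $535.00; balance $1,695.14
Week 10: opening $1,695.14; interest $32.21 → $1,727.35; payment $535.00; balance $1,192.35
Week 11: opening $1,192.35; interest $22.65 → $1,215.00; payment $535.00; balance $680.00
Week 12: opening $680.00; interest $12.92 → $692.92; payment $535.00; balance $157.92
Week 13: opening $157.92; interest $3.00 → $160.92; payment $160.92; balance $0.00

$160.92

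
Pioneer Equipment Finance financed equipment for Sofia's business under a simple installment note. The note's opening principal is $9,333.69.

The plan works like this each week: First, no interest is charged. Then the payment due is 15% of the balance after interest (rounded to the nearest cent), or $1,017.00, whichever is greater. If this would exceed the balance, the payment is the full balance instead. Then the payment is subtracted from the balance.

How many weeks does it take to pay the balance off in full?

Week 1: opening $9,333.69; payment $1,400.05; balance $7,933.64
Week 2: opening $7,933.64; payment $1,190.05; balance $6,743.59
Week 3: opening $6,743.59; payment $1,017.00; balance $5,726.59
Week 4: opening $5,726.59; payment $1,017.00; balance $4,709.59
Week 5: opening $4,709.59; payment $1,017.00; balance $3,692.59
Week 6: opening $3,692.59; payment $1,017.00; balance $2,675.59
Week 7: opening $2,675.59; payment $1,017.00; balance $1,658.59
Week 8: opening $1,658.59; payment $1,017.00; balance $641.59
Week 9: opening $641.59; payment $641.59; balance $0.00
Balance reaches $0.00 in week 9.

9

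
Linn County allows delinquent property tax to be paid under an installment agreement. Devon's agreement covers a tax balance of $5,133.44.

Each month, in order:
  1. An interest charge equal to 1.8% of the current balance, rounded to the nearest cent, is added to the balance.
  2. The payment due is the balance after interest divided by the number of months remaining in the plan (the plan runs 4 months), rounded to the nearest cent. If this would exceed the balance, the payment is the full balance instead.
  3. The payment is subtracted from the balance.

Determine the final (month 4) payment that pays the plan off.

Month 1: $5,133.44 +$92.40 interest = $5,225.84; pay $1,306.46 → $3,919.38
Month 2: $3,919.38 +$70.55 interest = $3,989.93; pay $1,329.98 → $2,659.95
Month 3: $2,659.95 +$47.88 interest = $2,707.83; pay $1,353.92 → $1,353.91
Month 4: $1,353.91 +$24.37 interest = $1,378.28; pay $1,378.28 → $0.00

$1,378.28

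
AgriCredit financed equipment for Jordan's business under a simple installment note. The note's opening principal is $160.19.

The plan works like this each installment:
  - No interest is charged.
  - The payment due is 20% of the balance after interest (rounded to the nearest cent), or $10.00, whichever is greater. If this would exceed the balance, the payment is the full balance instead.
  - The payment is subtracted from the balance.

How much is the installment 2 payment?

$25.63

# | Opening | Payment | End bal
1 | $160.19 | $32.04 | $128.15
2 | $128.15 | $25.63 | $102.52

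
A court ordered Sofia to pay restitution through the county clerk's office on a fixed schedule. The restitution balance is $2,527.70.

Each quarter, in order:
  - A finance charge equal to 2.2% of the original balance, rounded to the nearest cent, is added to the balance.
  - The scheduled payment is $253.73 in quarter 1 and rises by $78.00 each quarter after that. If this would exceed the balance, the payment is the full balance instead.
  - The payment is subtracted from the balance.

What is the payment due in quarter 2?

$331.73

Quarter 1: opening $2,527.70; interest $55.61 → $2,583.31; payment $253.73; balance $2,329.58
Quarter 2: opening $2,329.58; interest $55.61 → $2,385.19; payment $331.73; balance $2,053.46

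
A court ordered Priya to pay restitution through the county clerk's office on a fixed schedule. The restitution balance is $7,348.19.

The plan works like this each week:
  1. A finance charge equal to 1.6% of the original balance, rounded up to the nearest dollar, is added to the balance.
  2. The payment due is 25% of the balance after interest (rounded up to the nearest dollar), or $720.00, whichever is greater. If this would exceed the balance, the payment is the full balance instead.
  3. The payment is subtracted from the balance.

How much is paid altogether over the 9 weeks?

$8,410.19

# | Opening | Interest | Payment | End bal
1 | $7,348.19 | $118.00 | $1,867.00 | $5,599.19
2 | $5,599.19 | $118.00 | $1,430.00 | $4,287.19
3 | $4,287.19 | $118.00 | $1,102.00 | $3,303.19
4 | $3,303.19 | $118.00 | $856.00 | $2,565.19
5 | $2,565.19 | $118.00 | $720.00 | $1,963.19
6 | $1,963.19 | $118.00 | $720.00 | $1,361.19
7 | $1,361.19 | $118.00 | $720.00 | $759.19
8 | $759.19 | $118.00 | $720.00 | $157.19
9 | $157.19 | $118.00 | $275.19 | $0.00
Total paid: $8,410.19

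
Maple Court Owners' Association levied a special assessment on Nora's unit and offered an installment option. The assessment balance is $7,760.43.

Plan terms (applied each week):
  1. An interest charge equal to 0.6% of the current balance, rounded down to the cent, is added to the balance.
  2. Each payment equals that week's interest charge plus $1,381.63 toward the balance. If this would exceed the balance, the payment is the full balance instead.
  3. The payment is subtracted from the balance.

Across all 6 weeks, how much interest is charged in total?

$155.01

Week 1: opening $7,760.43; interest $46.56 → $7,806.99; payment $1,428.19; balance $6,378.80
Week 2: opening $6,378.80; interest $38.27 → $6,417.07; payment $1,419.90; balance $4,997.17
Week 3: opening $4,997.17; interest $29.98 → $5,027.15; payment $1,411.61; balance $3,615.54
Week 4: opening $3,615.54; interest $21.69 → $3,637.23; payment $1,403.32; balance $2,233.91
Week 5: opening $2,233.91; interest $13.40 → $2,247.31; payment $1,395.03; balance $852.28
Week 6: opening $852.28; interest $5.11 → $857.39; payment $857.39; balance $0.00
Total interest: $46.56 + $38.27 + $29.98 + $21.69 + $13.40 + $5.11 = $155.01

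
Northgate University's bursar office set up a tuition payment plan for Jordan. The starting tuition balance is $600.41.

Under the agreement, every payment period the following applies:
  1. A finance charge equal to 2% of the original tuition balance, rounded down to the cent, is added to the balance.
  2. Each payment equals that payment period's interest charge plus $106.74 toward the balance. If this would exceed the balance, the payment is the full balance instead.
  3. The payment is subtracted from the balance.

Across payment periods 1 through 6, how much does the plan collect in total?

$672.41

# | Opening | Interest | Payment | End bal
1 | $600.41 | $12.00 | $118.74 | $493.67
2 | $493.67 | $12.00 | $118.74 | $386.93
3 | $386.93 | $12.00 | $118.74 | $280.19
4 | $280.19 | $12.00 | $118.74 | $173.45
5 | $173.45 | $12.00 | $118.74 | $66.71
6 | $66.71 | $12.00 | $78.71 | $0.00
Total paid: $672.41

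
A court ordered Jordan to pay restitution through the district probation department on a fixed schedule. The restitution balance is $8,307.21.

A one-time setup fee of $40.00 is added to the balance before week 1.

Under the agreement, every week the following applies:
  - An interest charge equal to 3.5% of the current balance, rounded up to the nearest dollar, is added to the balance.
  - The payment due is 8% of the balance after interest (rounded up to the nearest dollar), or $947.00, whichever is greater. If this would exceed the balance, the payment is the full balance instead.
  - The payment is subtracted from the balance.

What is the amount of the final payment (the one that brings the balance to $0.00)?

Week 1: $8,347.21 +$293.00 interest = $8,640.21; pay $947.00 → $7,693.21
Week 2: $7,693.21 +$270.00 interest = $7,963.21; pay $947.00 → $7,016.21
Week 3: $7,016.21 +$246.00 interest = $7,262.21; pay $947.00 → $6,315.21
Week 4: $6,315.21 +$222.00 interest = $6,537.21; pay $947.00 → $5,590.21
Week 5: $5,590.21 +$196.00 interest = $5,786.21; pay $947.00 → $4,839.21
Week 6: $4,839.21 +$170.00 interest = $5,009.21; pay $947.00 → $4,062.21
Week 7: $4,062.21 +$143.00 interest = $4,205.21; pay $947.00 → $3,258.21
Week 8: $3,258.21 +$115.00 interest = $3,373.21; pay $947.00 → $2,426.21
Week 9: $2,426.21 +$85.00 interest = $2,511.21; pay $947.00 → $1,564.21
Week 10: $1,564.21 +$55.00 interest = $1,619.21; pay $947.00 → $672.21
Week 11: $672.21 +$24.00 interest = $696.21; pay $696.21 → $0.00

$696.21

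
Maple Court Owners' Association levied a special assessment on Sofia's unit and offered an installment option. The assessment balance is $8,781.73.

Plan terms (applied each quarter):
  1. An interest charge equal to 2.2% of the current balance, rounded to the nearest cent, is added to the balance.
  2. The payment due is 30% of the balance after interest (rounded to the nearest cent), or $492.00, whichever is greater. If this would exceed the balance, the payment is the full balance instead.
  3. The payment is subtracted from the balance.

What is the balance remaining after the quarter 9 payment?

Quarter 1: $8,781.73 +$193.20 interest = $8,974.93; pay $2,692.48 → $6,282.45
Quarter 2: $6,282.45 +$138.21 interest = $6,420.66; pay $1,926.20 → $4,494.46
Quarter 3: $4,494.46 +$98.88 interest = $4,593.34; pay $1,378.00 → $3,215.34
Quarter 4: $3,215.34 +$70.74 interest = $3,286.08; pay $985.82 → $2,300.26
Quarter 5: $2,300.26 +$50.61 interest = $2,350.87; pay $705.26 → $1,645.61
Quarter 6: $1,645.61 +$36.20 interest = $1,681.81; pay $504.54 → $1,177.27
Quarter 7: $1,177.27 +$25.90 interest = $1,203.17; pay $492.00 → $711.17
Quarter 8: $711.17 +$15.65 interest = $726.82; pay $492.00 → $234.82
Quarter 9: $234.82 +$5.17 interest = $239.99; pay $239.99 → $0.00

$0.00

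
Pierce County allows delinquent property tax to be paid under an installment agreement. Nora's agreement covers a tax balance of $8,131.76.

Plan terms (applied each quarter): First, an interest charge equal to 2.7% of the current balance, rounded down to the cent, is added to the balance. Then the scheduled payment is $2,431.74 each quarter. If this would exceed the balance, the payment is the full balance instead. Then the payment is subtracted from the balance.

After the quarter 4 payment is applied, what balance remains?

$0.00

Quarter 1: opening $8,131.76; interest $219.55 → $8,351.31; payment $2,431.74; balance $5,919.57
Quarter 2: opening $5,919.57; interest $159.82 → $6,079.39; payment $2,431.74; balance $3,647.65
Quarter 3: opening $3,647.65; interest $98.48 → $3,746.13; payment $2,431.74; balance $1,314.39
Quarter 4: opening $1,314.39; interest $35.48 → $1,349.87; payment $1,349.87; balance $0.00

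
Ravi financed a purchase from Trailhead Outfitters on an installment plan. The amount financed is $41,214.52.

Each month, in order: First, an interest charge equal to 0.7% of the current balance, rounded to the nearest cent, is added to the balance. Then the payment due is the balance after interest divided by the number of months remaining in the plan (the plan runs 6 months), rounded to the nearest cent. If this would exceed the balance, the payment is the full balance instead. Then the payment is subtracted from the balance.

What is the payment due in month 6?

$7,162.68

Month 1: opening $41,214.52; interest $288.50 → $41,503.02; payment $6,917.17; balance $34,585.85
Month 2: opening $34,585.85; interest $242.10 → $34,827.95; payment $6,965.59; balance $27,862.36
Month 3: opening $27,862.36; interest $195.04 → $28,057.40; payment $7,014.35; balance $21,043.05
Month 4: opening $21,043.05; interest $147.30 → $21,190.35; payment $7,063.45; balance $14,126.90
Month 5: opening $14,126.90; interest $98.89 → $14,225.79; payment $7,112.90; balance $7,112.89
Month 6: opening $7,112.89; interest $49.79 → $7,162.68; payment $7,162.68; balance $0.00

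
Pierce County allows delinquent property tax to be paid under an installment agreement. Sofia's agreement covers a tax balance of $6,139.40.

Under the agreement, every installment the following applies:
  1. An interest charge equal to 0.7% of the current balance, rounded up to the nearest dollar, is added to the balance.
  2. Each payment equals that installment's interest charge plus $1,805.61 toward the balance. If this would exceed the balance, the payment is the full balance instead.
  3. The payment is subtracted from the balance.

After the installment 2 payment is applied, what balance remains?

Installment 1: opening $6,139.40; interest $43.00 → $6,182.40; payment $1,848.61; balance $4,333.79
Installment 2: opening $4,333.79; interest $31.00 → $4,364.79; payment $1,836.61; balance $2,528.18

$2,528.18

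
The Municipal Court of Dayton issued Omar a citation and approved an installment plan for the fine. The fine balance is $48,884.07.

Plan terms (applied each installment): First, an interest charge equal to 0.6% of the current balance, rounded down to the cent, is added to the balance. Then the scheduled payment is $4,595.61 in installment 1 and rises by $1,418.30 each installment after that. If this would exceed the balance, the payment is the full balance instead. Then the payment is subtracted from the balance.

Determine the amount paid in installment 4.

$8,850.51

Installment 1: $48,884.07 +$293.30 interest = $49,177.37; pay $4,595.61 → $44,581.76
Installment 2: $44,581.76 +$267.49 interest = $44,849.25; pay $6,013.91 → $38,835.34
Installment 3: $38,835.34 +$233.01 interest = $39,068.35; pay $7,432.21 → $31,636.14
Installment 4: $31,636.14 +$189.81 interest = $31,825.95; pay $8,850.51 → $22,975.44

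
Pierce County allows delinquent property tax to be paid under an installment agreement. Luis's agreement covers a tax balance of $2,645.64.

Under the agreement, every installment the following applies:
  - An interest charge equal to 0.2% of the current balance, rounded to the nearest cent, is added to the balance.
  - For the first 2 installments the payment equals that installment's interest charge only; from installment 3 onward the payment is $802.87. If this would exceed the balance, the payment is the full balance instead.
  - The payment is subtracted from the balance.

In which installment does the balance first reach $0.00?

6

Installment 1: opening $2,645.64; interest $5.29 → $2,650.93; payment $5.29; balance $2,645.64
Installment 2: opening $2,645.64; interest $5.29 → $2,650.93; payment $5.29; balance $2,645.64
Installment 3: opening $2,645.64; interest $5.29 → $2,650.93; payment $802.87; balance $1,848.06
Installment 4: opening $1,848.06; interest $3.70 → $1,851.76; payment $802.87; balance $1,048.89
Installment 5: opening $1,048.89; interest $2.10 → $1,050.99; payment $802.87; balance $248.12
Installment 6: opening $248.12; interest $0.50 → $248.62; payment $248.62; balance $0.00
Balance reaches $0.00 in installment 6.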